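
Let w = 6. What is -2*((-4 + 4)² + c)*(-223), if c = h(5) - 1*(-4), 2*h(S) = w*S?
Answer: 8474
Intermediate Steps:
h(S) = 3*S (h(S) = (6*S)/2 = 3*S)
c = 19 (c = 3*5 - 1*(-4) = 15 + 4 = 19)
-2*((-4 + 4)² + c)*(-223) = -2*((-4 + 4)² + 19)*(-223) = -2*(0² + 19)*(-223) = -2*(0 + 19)*(-223) = -2*19*(-223) = -38*(-223) = 8474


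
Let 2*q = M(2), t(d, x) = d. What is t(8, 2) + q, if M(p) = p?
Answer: 9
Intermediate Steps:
q = 1 (q = (½)*2 = 1)
t(8, 2) + q = 8 + 1 = 9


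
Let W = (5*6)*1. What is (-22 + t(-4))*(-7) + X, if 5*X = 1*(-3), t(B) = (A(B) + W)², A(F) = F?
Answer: -22893/5 ≈ -4578.6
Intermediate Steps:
W = 30 (W = 30*1 = 30)
t(B) = (30 + B)² (t(B) = (B + 30)² = (30 + B)²)
X = -⅗ (X = (1*(-3))/5 = (⅕)*(-3) = -⅗ ≈ -0.60000)
(-22 + t(-4))*(-7) + X = (-22 + (30 - 4)²)*(-7) - ⅗ = (-22 + 26²)*(-7) - ⅗ = (-22 + 676)*(-7) - ⅗ = 654*(-7) - ⅗ = -4578 - ⅗ = -22893/5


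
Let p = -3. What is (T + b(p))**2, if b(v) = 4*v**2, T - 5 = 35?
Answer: 5776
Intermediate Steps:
T = 40 (T = 5 + 35 = 40)
(T + b(p))**2 = (40 + 4*(-3)**2)**2 = (40 + 4*9)**2 = (40 + 36)**2 = 76**2 = 5776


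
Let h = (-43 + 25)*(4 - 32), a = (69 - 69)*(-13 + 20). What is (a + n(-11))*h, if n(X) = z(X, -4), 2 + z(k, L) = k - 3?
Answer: -8064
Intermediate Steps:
z(k, L) = -5 + k (z(k, L) = -2 + (k - 3) = -2 + (-3 + k) = -5 + k)
n(X) = -5 + X
a = 0 (a = 0*7 = 0)
h = 504 (h = -18*(-28) = 504)
(a + n(-11))*h = (0 + (-5 - 11))*504 = (0 - 16)*504 = -16*504 = -8064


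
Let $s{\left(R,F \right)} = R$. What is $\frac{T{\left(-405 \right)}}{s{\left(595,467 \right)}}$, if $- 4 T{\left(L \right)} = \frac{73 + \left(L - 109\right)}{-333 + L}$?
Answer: $- \frac{7}{27880} \approx -0.00025108$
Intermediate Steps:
$T{\left(L \right)} = - \frac{-36 + L}{4 \left(-333 + L\right)}$ ($T{\left(L \right)} = - \frac{\left(73 + \left(L - 109\right)\right) \frac{1}{-333 + L}}{4} = - \frac{\left(73 + \left(-109 + L\right)\right) \frac{1}{-333 + L}}{4} = - \frac{\left(-36 + L\right) \frac{1}{-333 + L}}{4} = - \frac{\frac{1}{-333 + L} \left(-36 + L\right)}{4} = - \frac{-36 + L}{4 \left(-333 + L\right)}$)
$\frac{T{\left(-405 \right)}}{s{\left(595,467 \right)}} = \frac{\frac{1}{4} \frac{1}{-333 - 405} \left(36 - -405\right)}{595} = \frac{36 + 405}{4 \left(-738\right)} \frac{1}{595} = \frac{1}{4} \left(- \frac{1}{738}\right) 441 \cdot \frac{1}{595} = \left(- \frac{49}{328}\right) \frac{1}{595} = - \frac{7}{27880}$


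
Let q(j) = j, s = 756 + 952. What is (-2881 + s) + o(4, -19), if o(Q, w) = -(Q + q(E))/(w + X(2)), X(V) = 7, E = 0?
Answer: -3518/3 ≈ -1172.7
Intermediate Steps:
s = 1708
o(Q, w) = -Q/(7 + w) (o(Q, w) = -(Q + 0)/(w + 7) = -Q/(7 + w))
(-2881 + s) + o(4, -19) = (-2881 + 1708) - 1*4/(7 - 19) = -1173 - 1*4/(-12) = -1173 - 1*4*(-1/12) = -1173 + ⅓ = -3518/3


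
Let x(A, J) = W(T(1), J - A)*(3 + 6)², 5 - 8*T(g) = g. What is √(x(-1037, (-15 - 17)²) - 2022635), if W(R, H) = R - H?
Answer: I*√8758142/2 ≈ 1479.7*I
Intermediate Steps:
T(g) = 5/8 - g/8
x(A, J) = 81/2 - 81*J + 81*A (x(A, J) = ((5/8 - ⅛*1) - (J - A))*(3 + 6)² = ((5/8 - ⅛) + (A - J))*9² = (½ + (A - J))*81 = (½ + A - J)*81 = 81/2 - 81*J + 81*A)
√(x(-1037, (-15 - 17)²) - 2022635) = √((81/2 - 81*(-15 - 17)² + 81*(-1037)) - 2022635) = √((81/2 - 81*(-32)² - 83997) - 2022635) = √((81/2 - 81*1024 - 83997) - 2022635) = √((81/2 - 82944 - 83997) - 2022635) = √(-333801/2 - 2022635) = √(-4379071/2) = I*√8758142/2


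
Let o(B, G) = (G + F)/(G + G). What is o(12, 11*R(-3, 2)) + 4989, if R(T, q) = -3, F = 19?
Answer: 164644/33 ≈ 4989.2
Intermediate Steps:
o(B, G) = (19 + G)/(2*G) (o(B, G) = (G + 19)/(G + G) = (19 + G)/((2*G)) = (19 + G)*(1/(2*G)) = (19 + G)/(2*G))
o(12, 11*R(-3, 2)) + 4989 = (19 + 11*(-3))/(2*((11*(-3)))) + 4989 = (½)*(19 - 33)/(-33) + 4989 = (½)*(-1/33)*(-14) + 4989 = 7/33 + 4989 = 164644/33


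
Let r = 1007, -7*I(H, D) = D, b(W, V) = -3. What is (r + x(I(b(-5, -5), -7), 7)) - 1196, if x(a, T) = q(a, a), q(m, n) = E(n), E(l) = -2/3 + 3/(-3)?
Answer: -572/3 ≈ -190.67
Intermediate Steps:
I(H, D) = -D/7
E(l) = -5/3 (E(l) = -2*⅓ + 3*(-⅓) = -⅔ - 1 = -5/3)
q(m, n) = -5/3
x(a, T) = -5/3
(r + x(I(b(-5, -5), -7), 7)) - 1196 = (1007 - 5/3) - 1196 = 3016/3 - 1196 = -572/3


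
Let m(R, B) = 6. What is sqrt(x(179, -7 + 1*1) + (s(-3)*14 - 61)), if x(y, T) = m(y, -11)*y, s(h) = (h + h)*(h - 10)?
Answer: sqrt(2105) ≈ 45.880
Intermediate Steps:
s(h) = 2*h*(-10 + h) (s(h) = (2*h)*(-10 + h) = 2*h*(-10 + h))
x(y, T) = 6*y
sqrt(x(179, -7 + 1*1) + (s(-3)*14 - 61)) = sqrt(6*179 + ((2*(-3)*(-10 - 3))*14 - 61)) = sqrt(1074 + ((2*(-3)*(-13))*14 - 61)) = sqrt(1074 + (78*14 - 61)) = sqrt(1074 + (1092 - 61)) = sqrt(1074 + 1031) = sqrt(2105)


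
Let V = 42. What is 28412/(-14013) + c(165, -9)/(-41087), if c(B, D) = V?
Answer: -1167952390/575752131 ≈ -2.0286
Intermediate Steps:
c(B, D) = 42
28412/(-14013) + c(165, -9)/(-41087) = 28412/(-14013) + 42/(-41087) = 28412*(-1/14013) + 42*(-1/41087) = -28412/14013 - 42/41087 = -1167952390/575752131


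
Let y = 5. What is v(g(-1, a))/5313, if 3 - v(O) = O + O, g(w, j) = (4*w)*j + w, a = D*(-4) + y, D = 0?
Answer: 15/1771 ≈ 0.0084698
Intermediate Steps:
a = 5 (a = 0*(-4) + 5 = 0 + 5 = 5)
g(w, j) = w + 4*j*w (g(w, j) = 4*j*w + w = w + 4*j*w)
v(O) = 3 - 2*O (v(O) = 3 - (O + O) = 3 - 2*O)
v(g(-1, a))/5313 = (3 - (-2)*(1 + 4*5))/5313 = (3 - (-2)*(1 + 20))*(1/5313) = (3 - (-2)*21)*(1/5313) = (3 - 2*(-21))*(1/5313) = (3 + 42)*(1/5313) = 45*(1/5313) = 15/1771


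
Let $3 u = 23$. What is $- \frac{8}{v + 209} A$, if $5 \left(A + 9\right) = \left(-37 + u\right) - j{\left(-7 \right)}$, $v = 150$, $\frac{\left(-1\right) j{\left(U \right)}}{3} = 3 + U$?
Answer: $\frac{2072}{5385} \approx 0.38477$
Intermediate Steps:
$u = \frac{23}{3}$ ($u = \frac{1}{3} \cdot 23 = \frac{23}{3} \approx 7.6667$)
$j{\left(U \right)} = -9 - 3 U$ ($j{\left(U \right)} = - 3 \left(3 + U\right) = -9 - 3 U$)
$A = - \frac{259}{15}$ ($A = -9 + \frac{\left(-37 + \frac{23}{3}\right) - \left(-9 - -21\right)}{5} = -9 + \frac{- \frac{88}{3} - \left(-9 + 21\right)}{5} = -9 + \frac{- \frac{88}{3} - 12}{5} = -9 + \frac{1}{5} \left(- \frac{124}{3}\right) = -9 - \frac{124}{15} = - \frac{259}{15} \approx -17.267$)
$- \frac{8}{v + 209} A = - \frac{8}{150 + 209} \left(- \frac{259}{15}\right) = - \frac{8}{359} \left(- \frac{259}{15}\right) = \left(-8\right) \frac{1}{359} \left(- \frac{259}{15}\right) = \left(- \frac{8}{359}\right) \left(- \frac{259}{15}\right) = \frac{2072}{5385}$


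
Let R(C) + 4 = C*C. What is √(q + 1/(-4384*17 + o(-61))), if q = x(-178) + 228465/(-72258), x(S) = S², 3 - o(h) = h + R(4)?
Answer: 351*√51715948978908843/448457234 ≈ 177.99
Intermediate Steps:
R(C) = -4 + C² (R(C) = -4 + C*C = -4 + C²)
o(h) = -9 - h (o(h) = 3 - (h + (-4 + 4²)) = 3 - (h + (-4 + 16)) = 3 - (h + 12) = 3 - (12 + h) = 3 + (-12 - h) = -9 - h)
q = 763064669/24086 (q = (-178)² + 228465/(-72258) = 31684 + 228465*(-1/72258) = 31684 - 76155/24086 = 763064669/24086 ≈ 31681.)
√(q + 1/(-4384*17 + o(-61))) = √(763064669/24086 + 1/(-4384*17 + (-9 - 1*(-61)))) = √(763064669/24086 + 1/(-74528 + (-9 + 61))) = √(763064669/24086 + 1/(-74528 + 52)) = √(763064669/24086 + 1/(-74476)) = √(763064669/24086 - 1/74476) = √(28415002132179/896914468) = 351*√51715948978908843/448457234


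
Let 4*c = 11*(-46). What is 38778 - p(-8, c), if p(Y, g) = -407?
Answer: 39185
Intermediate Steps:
c = -253/2 (c = (11*(-46))/4 = (¼)*(-506) = -253/2 ≈ -126.50)
38778 - p(-8, c) = 38778 - 1*(-407) = 38778 + 407 = 39185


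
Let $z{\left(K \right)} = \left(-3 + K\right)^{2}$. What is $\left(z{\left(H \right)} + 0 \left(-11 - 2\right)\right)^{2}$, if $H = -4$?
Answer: $2401$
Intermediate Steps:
$\left(z{\left(H \right)} + 0 \left(-11 - 2\right)\right)^{2} = \left(\left(-3 - 4\right)^{2} + 0 \left(-11 - 2\right)\right)^{2} = \left(\left(-7\right)^{2} + 0 \left(-13\right)\right)^{2} = \left(49 + 0\right)^{2} = 49^{2} = 2401$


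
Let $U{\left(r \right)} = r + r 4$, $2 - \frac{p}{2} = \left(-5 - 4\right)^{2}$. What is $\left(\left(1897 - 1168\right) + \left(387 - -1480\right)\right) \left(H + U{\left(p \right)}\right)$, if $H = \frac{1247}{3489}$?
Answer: $- \frac{7152143548}{3489} \approx -2.0499 \cdot 10^{6}$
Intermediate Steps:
$p = -158$ ($p = 4 - 2 \left(-5 - 4\right)^{2} = 4 - 2 \left(-9\right)^{2} = 4 - 162 = -158$)
$H = \frac{1247}{3489}$ ($H = 1247 \cdot \frac{1}{3489} = \frac{1247}{3489} \approx 0.35741$)
$U{\left(r \right)} = 5 r$ ($U{\left(r \right)} = r + 4 r = 5 r$)
$\left(\left(1897 - 1168\right) + \left(387 - -1480\right)\right) \left(H + U{\left(p \right)}\right) = \left(\left(1897 - 1168\right) + \left(387 - -1480\right)\right) \left(\frac{1247}{3489} + 5 \left(-158\right)\right) = \left(729 + \left(387 + 1480\right)\right) \left(\frac{1247}{3489} - 790\right) = \left(729 + 1867\right) \left(- \frac{2755063}{3489}\right) = 2596 \left(- \frac{2755063}{3489}\right) = - \frac{7152143548}{3489}$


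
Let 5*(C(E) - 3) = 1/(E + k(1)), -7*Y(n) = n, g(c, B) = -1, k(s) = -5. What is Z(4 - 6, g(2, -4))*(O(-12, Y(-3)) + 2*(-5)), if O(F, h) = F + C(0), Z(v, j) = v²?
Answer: -1904/25 ≈ -76.160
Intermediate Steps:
Y(n) = -n/7
C(E) = 3 + 1/(5*(-5 + E)) (C(E) = 3 + 1/(5*(E - 5)) = 3 + 1/(5*(-5 + E)))
O(F, h) = 74/25 + F (O(F, h) = F + (-74 + 15*0)/(5*(-5 + 0)) = F + (⅕)*(-74 + 0)/(-5) = F + (⅕)*(-⅕)*(-74) = F + 74/25 = 74/25 + F)
Z(4 - 6, g(2, -4))*(O(-12, Y(-3)) + 2*(-5)) = (4 - 6)²*((74/25 - 12) + 2*(-5)) = (-2)²*(-226/25 - 10) = 4*(-476/25) = -1904/25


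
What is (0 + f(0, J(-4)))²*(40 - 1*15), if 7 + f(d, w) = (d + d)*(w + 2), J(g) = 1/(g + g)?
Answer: 1225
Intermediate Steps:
J(g) = 1/(2*g)
f(d, w) = -7 + 2*d*(2 + w) (f(d, w) = -7 + (d + d)*(w + 2) = -7 + (2*d)*(2 + w) = -7 + 2*d*(2 + w))
(0 + f(0, J(-4)))²*(40 - 1*15) = (0 + (-7 + 4*0 + 2*0*((½)/(-4))))²*(40 - 1*15) = (0 + (-7 + 0 + 2*0*((½)*(-¼))))²*(40 - 15) = (0 + (-7 + 0 + 2*0*(-⅛)))²*25 = (0 + (-7 + 0 + 0))²*25 = (0 - 7)²*25 = (-7)²*25 = 49*25 = 1225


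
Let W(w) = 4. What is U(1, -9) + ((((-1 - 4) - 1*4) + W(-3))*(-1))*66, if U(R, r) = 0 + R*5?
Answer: 335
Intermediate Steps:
U(R, r) = 5*R (U(R, r) = 0 + 5*R = 5*R)
U(1, -9) + ((((-1 - 4) - 1*4) + W(-3))*(-1))*66 = 5*1 + ((((-1 - 4) - 1*4) + 4)*(-1))*66 = 5 + (((-5 - 4) + 4)*(-1))*66 = 5 + ((-9 + 4)*(-1))*66 = 5 - 5*(-1)*66 = 5 + 5*66 = 5 + 330 = 335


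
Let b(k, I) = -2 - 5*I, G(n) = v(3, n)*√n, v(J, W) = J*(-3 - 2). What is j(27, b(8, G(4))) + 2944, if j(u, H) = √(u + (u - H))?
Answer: 2944 + I*√94 ≈ 2944.0 + 9.6954*I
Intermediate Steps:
v(J, W) = -5*J (v(J, W) = J*(-5) = -5*J)
G(n) = -15*√n (G(n) = (-5*3)*√n = -15*√n)
j(u, H) = √(-H + 2*u)
j(27, b(8, G(4))) + 2944 = √(-(-2 - (-75)*√4) + 2*27) + 2944 = √(-(-2 - (-75)*2) + 54) + 2944 = √(-(-2 - 5*(-30)) + 54) + 2944 = √(-(-2 + 150) + 54) + 2944 = √(-1*148 + 54) + 2944 = √(-148 + 54) + 2944 = √(-94) + 2944 = I*√94 + 2944 = 2944 + I*√94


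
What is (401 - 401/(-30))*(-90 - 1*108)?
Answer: -410223/5 ≈ -82045.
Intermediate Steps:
(401 - 401/(-30))*(-90 - 1*108) = (401 - 401*(-1/30))*(-90 - 108) = (401 + 401/30)*(-198) = (12431/30)*(-198) = -410223/5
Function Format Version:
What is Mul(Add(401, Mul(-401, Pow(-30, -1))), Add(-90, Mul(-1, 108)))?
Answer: Rational(-410223, 5) ≈ -82045.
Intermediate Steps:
Mul(Add(401, Mul(-401, Pow(-30, -1))), Add(-90, Mul(-1, 108))) = Mul(Add(401, Mul(-401, Rational(-1, 30))), Add(-90, -108)) = Mul(Add(401, Rational(401, 30)), -198) = Mul(Rational(12431, 30), -198) = Rational(-410223, 5)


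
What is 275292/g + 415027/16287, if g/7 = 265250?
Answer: 387542531527/15120443625 ≈ 25.630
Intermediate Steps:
g = 1856750 (g = 7*265250 = 1856750)
275292/g + 415027/16287 = 275292/1856750 + 415027/16287 = 275292*(1/1856750) + 415027*(1/16287) = 137646/928375 + 415027/16287 = 387542531527/15120443625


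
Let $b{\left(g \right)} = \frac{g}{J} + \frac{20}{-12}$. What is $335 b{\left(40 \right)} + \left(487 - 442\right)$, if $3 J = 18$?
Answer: $1720$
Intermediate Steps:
$J = 6$ ($J = \frac{1}{3} \cdot 18 = 6$)
$b{\left(g \right)} = - \frac{5}{3} + \frac{g}{6}$ ($b{\left(g \right)} = \frac{g}{6} + \frac{20}{-12} = g \frac{1}{6} + 20 \left(- \frac{1}{12}\right) = \frac{g}{6} - \frac{5}{3} = - \frac{5}{3} + \frac{g}{6}$)
$335 b{\left(40 \right)} + \left(487 - 442\right) = 335 \left(- \frac{5}{3} + \frac{1}{6} \cdot 40\right) + \left(487 - 442\right) = 335 \left(- \frac{5}{3} + \frac{20}{3}\right) + 45 = 335 \cdot 5 + 45 = 1675 + 45 = 1720$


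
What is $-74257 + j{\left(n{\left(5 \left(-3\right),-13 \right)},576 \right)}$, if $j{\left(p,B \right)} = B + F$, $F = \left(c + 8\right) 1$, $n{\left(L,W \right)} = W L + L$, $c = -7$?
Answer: $-73680$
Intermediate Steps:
$n{\left(L,W \right)} = L + L W$ ($n{\left(L,W \right)} = L W + L = L + L W$)
$F = 1$ ($F = \left(-7 + 8\right) 1 = 1 \cdot 1 = 1$)
$j{\left(p,B \right)} = 1 + B$ ($j{\left(p,B \right)} = B + 1 = 1 + B$)
$-74257 + j{\left(n{\left(5 \left(-3\right),-13 \right)},576 \right)} = -74257 + \left(1 + 576\right) = -74257 + 577 = -73680$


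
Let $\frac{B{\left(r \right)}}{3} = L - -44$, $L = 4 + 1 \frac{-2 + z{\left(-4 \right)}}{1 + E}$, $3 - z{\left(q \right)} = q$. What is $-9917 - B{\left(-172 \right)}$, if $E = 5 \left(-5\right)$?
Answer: $- \frac{80483}{8} \approx -10060.0$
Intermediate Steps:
$z{\left(q \right)} = 3 - q$
$E = -25$
$L = \frac{91}{24}$ ($L = 4 + 1 \frac{-2 + \left(3 - -4\right)}{1 - 25} = 4 + 1 \frac{-2 + \left(3 + 4\right)}{-24} = 4 + 1 \left(-2 + 7\right) \left(- \frac{1}{24}\right) = 4 + 1 \cdot 5 \left(- \frac{1}{24}\right) = 4 + 1 \left(- \frac{5}{24}\right) = 4 - \frac{5}{24} = \frac{91}{24} \approx 3.7917$)
$B{\left(r \right)} = \frac{1147}{8}$ ($B{\left(r \right)} = 3 \left(\frac{91}{24} - -44\right) = 3 \left(\frac{91}{24} + 44\right) = 3 \cdot \frac{1147}{24} = \frac{1147}{8}$)
$-9917 - B{\left(-172 \right)} = -9917 - \frac{1147}{8} = - \frac{80483}{8}$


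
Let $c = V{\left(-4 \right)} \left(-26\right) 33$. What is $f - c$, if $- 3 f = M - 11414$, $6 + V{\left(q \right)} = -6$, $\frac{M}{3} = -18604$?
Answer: $\frac{36338}{3} \approx 12113.0$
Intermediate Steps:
$M = -55812$ ($M = 3 \left(-18604\right) = -55812$)
$V{\left(q \right)} = -12$ ($V{\left(q \right)} = -6 - 6 = -12$)
$c = 10296$ ($c = \left(-12\right) \left(-26\right) 33 = 312 \cdot 33 = 10296$)
$f = \frac{67226}{3}$ ($f = - \frac{-55812 - 11414}{3} = \left(- \frac{1}{3}\right) \left(-67226\right) = \frac{67226}{3} \approx 22409.0$)
$f - c = \frac{67226}{3} - 10296 = \frac{36338}{3}$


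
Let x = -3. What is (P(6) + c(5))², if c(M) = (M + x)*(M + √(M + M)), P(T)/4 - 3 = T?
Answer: 2156 + 184*√10 ≈ 2737.9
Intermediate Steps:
P(T) = 12 + 4*T
c(M) = (-3 + M)*(M + √2*√M) (c(M) = (M - 3)*(M + √(M + M)) = (-3 + M)*(M + √(2*M)) = (-3 + M)*(M + √2*√M))
(P(6) + c(5))² = ((12 + 4*6) + (5² - 3*5 + √2*5^(3/2) - 3*√2*√5))² = ((12 + 24) + (25 - 15 + √2*(5*√5) - 3*√10))² = (36 + (25 - 15 + 5*√10 - 3*√10))² = (36 + (10 + 2*√10))² = (46 + 2*√10)²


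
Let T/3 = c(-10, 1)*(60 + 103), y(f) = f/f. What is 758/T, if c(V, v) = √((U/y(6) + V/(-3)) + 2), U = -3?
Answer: 758*√21/3423 ≈ 1.0148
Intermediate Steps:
y(f) = 1
c(V, v) = √(-1 - V/3) (c(V, v) = √((-3/1 + V/(-3)) + 2) = √((-3*1 + V*(-⅓)) + 2) = √((-3 - V/3) + 2) = √(-1 - V/3))
T = 163*√21 (T = 3*((√(-9 - 3*(-10))/3)*(60 + 103)) = 3*((√(-9 + 30)/3)*163) = 3*((√21/3)*163) = 3*(163*√21/3) = 163*√21 ≈ 746.96)
758/T = 758/((163*√21)) = 758*(√21/3423) = 758*√21/3423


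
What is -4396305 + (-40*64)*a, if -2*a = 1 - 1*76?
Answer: -4492305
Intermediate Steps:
a = 75/2 (a = -(1 - 1*76)/2 = -(1 - 76)/2 = -½*(-75) = 75/2 ≈ 37.500)
-4396305 + (-40*64)*a = -4396305 - 40*64*(75/2) = -4396305 - 2560*75/2 = -4396305 - 96000 = -4492305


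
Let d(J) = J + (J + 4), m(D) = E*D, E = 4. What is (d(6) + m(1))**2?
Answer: 400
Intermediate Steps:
m(D) = 4*D
d(J) = 4 + 2*J (d(J) = J + (4 + J) = 4 + 2*J)
(d(6) + m(1))**2 = ((4 + 2*6) + 4*1)**2 = ((4 + 12) + 4)**2 = (16 + 4)**2 = 20**2 = 400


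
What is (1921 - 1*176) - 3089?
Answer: -1344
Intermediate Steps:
(1921 - 1*176) - 3089 = (1921 - 176) - 3089 = 1745 - 3089 = -1344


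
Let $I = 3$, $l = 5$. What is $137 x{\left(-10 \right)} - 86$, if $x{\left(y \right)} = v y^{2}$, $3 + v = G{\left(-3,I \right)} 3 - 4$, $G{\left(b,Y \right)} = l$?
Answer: $109514$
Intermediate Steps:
$G{\left(b,Y \right)} = 5$
$v = 8$ ($v = -3 + \left(5 \cdot 3 - 4\right) = -3 + \left(15 - 4\right) = -3 + 11 = 8$)
$x{\left(y \right)} = 8 y^{2}$
$137 x{\left(-10 \right)} - 86 = 137 \cdot 8 \left(-10\right)^{2} - 86 = 137 \cdot 8 \cdot 100 - 86 = 137 \cdot 800 - 86 = 109600 - 86 = 109514$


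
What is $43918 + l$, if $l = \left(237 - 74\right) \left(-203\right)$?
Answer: $10829$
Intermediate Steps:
$l = -33089$ ($l = 163 \left(-203\right) = -33089$)
$43918 + l = 43918 - 33089 = 10829$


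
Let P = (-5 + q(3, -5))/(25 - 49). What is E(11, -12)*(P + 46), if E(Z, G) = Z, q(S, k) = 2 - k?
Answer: 6061/12 ≈ 505.08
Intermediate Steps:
P = -1/12 (P = (-5 + (2 - 1*(-5)))/(25 - 49) = (-5 + (2 + 5))/(-24) = (-5 + 7)*(-1/24) = 2*(-1/24) = -1/12 ≈ -0.083333)
E(11, -12)*(P + 46) = 11*(-1/12 + 46) = 11*(551/12) = 6061/12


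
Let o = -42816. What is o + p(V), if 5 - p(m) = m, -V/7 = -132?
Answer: -43735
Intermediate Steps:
V = 924 (V = -7*(-132) = 924)
p(m) = 5 - m
o + p(V) = -42816 + (5 - 1*924) = -42816 + (5 - 924) = -42816 - 919 = -43735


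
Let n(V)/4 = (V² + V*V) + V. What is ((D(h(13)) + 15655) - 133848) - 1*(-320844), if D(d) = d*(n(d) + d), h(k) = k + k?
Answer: 346639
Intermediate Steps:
h(k) = 2*k
n(V) = 4*V + 8*V² (n(V) = 4*((V² + V*V) + V) = 4*((V² + V²) + V) = 4*(2*V² + V) = 4*(V + 2*V²) = 4*V + 8*V²)
D(d) = d*(d + 4*d*(1 + 2*d)) (D(d) = d*(4*d*(1 + 2*d) + d) = d*(d + 4*d*(1 + 2*d)))
((D(h(13)) + 15655) - 133848) - 1*(-320844) = (((2*13)²*(5 + 8*(2*13)) + 15655) - 133848) - 1*(-320844) = ((26²*(5 + 8*26) + 15655) - 133848) + 320844 = ((676*(5 + 208) + 15655) - 133848) + 320844 = ((676*213 + 15655) - 133848) + 320844 = ((143988 + 15655) - 133848) + 320844 = (159643 - 133848) + 320844 = 25795 + 320844 = 346639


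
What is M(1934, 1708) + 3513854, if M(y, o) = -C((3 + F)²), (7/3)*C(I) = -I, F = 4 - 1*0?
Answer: 3513875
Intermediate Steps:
F = 4 (F = 4 + 0 = 4)
C(I) = -3*I/7 (C(I) = 3*(-I)/7 = -3*I/7)
M(y, o) = 21 (M(y, o) = -(-3)*(3 + 4)²/7 = -(-3)*7²/7 = -(-3)*49/7 = -1*(-21) = 21)
M(1934, 1708) + 3513854 = 21 + 3513854 = 3513875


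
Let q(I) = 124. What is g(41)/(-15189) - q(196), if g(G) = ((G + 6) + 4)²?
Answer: -628679/5063 ≈ -124.17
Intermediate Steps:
g(G) = (10 + G)² (g(G) = ((6 + G) + 4)² = (10 + G)²)
g(41)/(-15189) - q(196) = (10 + 41)²/(-15189) - 1*124 = 51²*(-1/15189) - 124 = 2601*(-1/15189) - 124 = -867/5063 - 124 = -628679/5063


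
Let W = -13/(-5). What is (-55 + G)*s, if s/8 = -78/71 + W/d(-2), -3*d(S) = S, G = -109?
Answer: -1304784/355 ≈ -3675.4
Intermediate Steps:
d(S) = -S/3
W = 13/5 (W = -13*(-⅕) = 13/5 ≈ 2.6000)
s = 7956/355 (s = 8*(-78/71 + 13/(5*((-⅓*(-2))))) = 8*(-78*1/71 + 13/(5*(⅔))) = 8*(-78/71 + (13/5)*(3/2)) = 8*(-78/71 + 39/10) = 8*(1989/710) = 7956/355 ≈ 22.411)
(-55 + G)*s = (-55 - 109)*(7956/355) = -164*7956/355 = -1304784/355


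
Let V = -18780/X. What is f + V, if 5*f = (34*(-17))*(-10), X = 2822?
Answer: 1621726/1411 ≈ 1149.3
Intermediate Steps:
V = -9390/1411 (V = -18780/2822 = -18780*1/2822 = -9390/1411 ≈ -6.6549)
f = 1156 (f = ((34*(-17))*(-10))/5 = (-578*(-10))/5 = (1/5)*5780 = 1156)
f + V = 1156 - 9390/1411 = 1621726/1411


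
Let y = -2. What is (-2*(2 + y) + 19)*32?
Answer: 608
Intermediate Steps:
(-2*(2 + y) + 19)*32 = (-2*(2 - 2) + 19)*32 = (-2*0 + 19)*32 = (0 + 19)*32 = 19*32 = 608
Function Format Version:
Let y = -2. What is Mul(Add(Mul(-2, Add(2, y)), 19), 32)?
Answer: 608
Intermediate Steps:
Mul(Add(Mul(-2, Add(2, y)), 19), 32) = Mul(Add(Mul(-2, Add(2, -2)), 19), 32) = Mul(Add(Mul(-2, 0), 19), 32) = Mul(Add(0, 19), 32) = Mul(19, 32) = 608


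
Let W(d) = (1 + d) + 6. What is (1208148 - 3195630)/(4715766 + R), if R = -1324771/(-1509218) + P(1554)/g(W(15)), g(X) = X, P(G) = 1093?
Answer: -785594754758/1864027323833 ≈ -0.42145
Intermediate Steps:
W(d) = 7 + d
R = 419680059/8300699 (R = -1324771/(-1509218) + 1093/(7 + 15) = -1324771*(-1/1509218) + 1093/22 = 1324771/1509218 + 1093*(1/22) = 1324771/1509218 + 1093/22 = 419680059/8300699 ≈ 50.560)
(1208148 - 3195630)/(4715766 + R) = (1208148 - 3195630)/(4715766 + 419680059/8300699) = -1987482/39144573800493/8300699 = -1987482*8300699/39144573800493 = -785594754758/1864027323833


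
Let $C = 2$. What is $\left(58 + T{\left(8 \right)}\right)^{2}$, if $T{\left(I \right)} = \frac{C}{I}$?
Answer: $\frac{54289}{16} \approx 3393.1$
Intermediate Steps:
$T{\left(I \right)} = \frac{2}{I}$
$\left(58 + T{\left(8 \right)}\right)^{2} = \left(58 + \frac{2}{8}\right)^{2} = \left(58 + 2 \cdot \frac{1}{8}\right)^{2} = \left(58 + \frac{1}{4}\right)^{2} = \left(\frac{233}{4}\right)^{2} = \frac{54289}{16}$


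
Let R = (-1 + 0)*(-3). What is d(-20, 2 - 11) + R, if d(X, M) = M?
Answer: -6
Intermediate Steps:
R = 3 (R = -1*(-3) = 3)
d(-20, 2 - 11) + R = (2 - 11) + 3 = -9 + 3 = -6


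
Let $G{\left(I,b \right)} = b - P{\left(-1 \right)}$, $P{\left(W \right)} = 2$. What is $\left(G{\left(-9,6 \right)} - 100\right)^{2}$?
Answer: $9216$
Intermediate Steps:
$G{\left(I,b \right)} = -2 + b$ ($G{\left(I,b \right)} = b - 2 = -2 + b$)
$\left(G{\left(-9,6 \right)} - 100\right)^{2} = \left(\left(-2 + 6\right) - 100\right)^{2} = \left(4 - 100\right)^{2} = \left(-96\right)^{2} = 9216$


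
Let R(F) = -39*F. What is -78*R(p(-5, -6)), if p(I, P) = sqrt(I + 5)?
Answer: 0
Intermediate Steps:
p(I, P) = sqrt(5 + I)
-78*R(p(-5, -6)) = -(-3042)*sqrt(5 - 5) = -(-3042)*sqrt(0) = -(-3042)*0 = -78*0 = 0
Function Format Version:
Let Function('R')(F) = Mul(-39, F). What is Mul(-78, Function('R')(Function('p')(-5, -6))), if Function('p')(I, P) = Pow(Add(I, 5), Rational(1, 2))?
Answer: 0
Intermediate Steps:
Function('p')(I, P) = Pow(Add(5, I), Rational(1, 2))
Mul(-78, Function('R')(Function('p')(-5, -6))) = Mul(-78, Mul(-39, Pow(Add(5, -5), Rational(1, 2)))) = Mul(-78, Mul(-39, Pow(0, Rational(1, 2)))) = Mul(-78, Mul(-39, 0)) = Mul(-78, 0) = 0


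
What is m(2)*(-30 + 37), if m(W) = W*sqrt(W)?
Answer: 14*sqrt(2) ≈ 19.799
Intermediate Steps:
m(W) = W**(3/2)
m(2)*(-30 + 37) = 2**(3/2)*(-30 + 37) = (2*sqrt(2))*7 = 14*sqrt(2)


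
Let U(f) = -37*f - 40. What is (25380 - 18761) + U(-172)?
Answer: 12943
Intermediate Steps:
U(f) = -40 - 37*f
(25380 - 18761) + U(-172) = (25380 - 18761) + (-40 - 37*(-172)) = 6619 + (-40 + 6364) = 6619 + 6324 = 12943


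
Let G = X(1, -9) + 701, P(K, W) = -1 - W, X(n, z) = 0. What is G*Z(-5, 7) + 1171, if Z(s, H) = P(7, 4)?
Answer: -2334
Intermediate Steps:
Z(s, H) = -5 (Z(s, H) = -1 - 1*4 = -1 - 4 = -5)
G = 701 (G = 0 + 701 = 701)
G*Z(-5, 7) + 1171 = 701*(-5) + 1171 = -3505 + 1171 = -2334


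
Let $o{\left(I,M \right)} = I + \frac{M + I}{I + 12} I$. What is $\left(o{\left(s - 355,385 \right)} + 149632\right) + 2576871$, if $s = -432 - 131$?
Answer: $\frac{411481786}{151} \approx 2.725 \cdot 10^{6}$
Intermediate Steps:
$s = -563$
$o{\left(I,M \right)} = I + \frac{I \left(I + M\right)}{12 + I}$ ($o{\left(I,M \right)} = I + \frac{I + M}{12 + I} I = I + \frac{I \left(I + M\right)}{12 + I}$)
$\left(o{\left(s - 355,385 \right)} + 149632\right) + 2576871 = \left(\frac{\left(-563 - 355\right) \left(12 + 385 + 2 \left(-563 - 355\right)\right)}{12 - 918} + 149632\right) + 2576871 = \left(- \frac{918 \left(12 + 385 + 2 \left(-918\right)\right)}{12 - 918} + 149632\right) + 2576871 = \left(- \frac{918 \left(12 + 385 - 1836\right)}{-906} + 149632\right) + 2576871 = \left(\left(-918\right) \left(- \frac{1}{906}\right) \left(-1439\right) + 149632\right) + 2576871 = \left(- \frac{220167}{151} + 149632\right) + 2576871 = \frac{22374265}{151} + 2576871 = \frac{411481786}{151}$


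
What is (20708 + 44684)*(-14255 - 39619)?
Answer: -3522928608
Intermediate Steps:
(20708 + 44684)*(-14255 - 39619) = 65392*(-53874) = -3522928608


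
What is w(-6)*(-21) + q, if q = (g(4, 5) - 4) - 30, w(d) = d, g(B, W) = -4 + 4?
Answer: 92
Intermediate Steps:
g(B, W) = 0
q = -34 (q = (0 - 4) - 30 = -4 - 30 = -34)
w(-6)*(-21) + q = -6*(-21) - 34 = 126 - 34 = 92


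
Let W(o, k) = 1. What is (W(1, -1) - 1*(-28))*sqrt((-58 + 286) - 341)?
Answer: 29*I*sqrt(113) ≈ 308.27*I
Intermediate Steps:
(W(1, -1) - 1*(-28))*sqrt((-58 + 286) - 341) = (1 - 1*(-28))*sqrt((-58 + 286) - 341) = (1 + 28)*sqrt(228 - 341) = 29*sqrt(-113) = 29*(I*sqrt(113)) = 29*I*sqrt(113)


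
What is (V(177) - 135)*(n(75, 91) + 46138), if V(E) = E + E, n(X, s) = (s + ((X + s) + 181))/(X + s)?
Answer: 838698387/83 ≈ 1.0105e+7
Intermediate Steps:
n(X, s) = (181 + X + 2*s)/(X + s) (n(X, s) = (s + (181 + X + s))/(X + s) = (181 + X + 2*s)/(X + s))
V(E) = 2*E
(V(177) - 135)*(n(75, 91) + 46138) = (2*177 - 135)*((181 + 75 + 2*91)/(75 + 91) + 46138) = (354 - 135)*((181 + 75 + 182)/166 + 46138) = 219*((1/166)*438 + 46138) = 219*(219/83 + 46138) = 219*(3829673/83) = 838698387/83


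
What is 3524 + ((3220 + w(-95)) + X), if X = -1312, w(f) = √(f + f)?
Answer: 5432 + I*√190 ≈ 5432.0 + 13.784*I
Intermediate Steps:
w(f) = √2*√f (w(f) = √(2*f) = √2*√f)
3524 + ((3220 + w(-95)) + X) = 3524 + ((3220 + √2*√(-95)) - 1312) = 3524 + ((3220 + √2*(I*√95)) - 1312) = 3524 + ((3220 + I*√190) - 1312) = 3524 + (1908 + I*√190) = 5432 + I*√190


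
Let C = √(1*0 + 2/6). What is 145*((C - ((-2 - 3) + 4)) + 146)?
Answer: 21315 + 145*√3/3 ≈ 21399.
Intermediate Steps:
C = √3/3 (C = √(0 + 2*(⅙)) = √(0 + ⅓) = √(⅓) = √3/3 ≈ 0.57735)
145*((C - ((-2 - 3) + 4)) + 146) = 145*((√3/3 - ((-2 - 3) + 4)) + 146) = 145*((√3/3 - (-5 + 4)) + 146) = 145*((√3/3 - 1*(-1)) + 146) = 145*((√3/3 + 1) + 146) = 145*((1 + √3/3) + 146) = 145*(147 + √3/3) = 21315 + 145*√3/3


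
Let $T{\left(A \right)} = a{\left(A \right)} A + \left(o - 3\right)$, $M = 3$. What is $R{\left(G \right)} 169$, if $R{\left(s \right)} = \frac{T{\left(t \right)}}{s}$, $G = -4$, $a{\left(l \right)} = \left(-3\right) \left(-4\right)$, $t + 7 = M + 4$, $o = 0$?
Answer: $\frac{507}{4} \approx 126.75$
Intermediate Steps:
$t = 0$ ($t = -7 + \left(3 + 4\right) = -7 + 7 = 0$)
$a{\left(l \right)} = 12$
$T{\left(A \right)} = -3 + 12 A$ ($T{\left(A \right)} = 12 A + \left(0 - 3\right) = 12 A - 3 = -3 + 12 A$)
$R{\left(s \right)} = - \frac{3}{s}$ ($R{\left(s \right)} = \frac{-3 + 12 \cdot 0}{s} = \frac{-3 + 0}{s} = - \frac{3}{s}$)
$R{\left(G \right)} 169 = - \frac{3}{-4} \cdot 169 = \left(-3\right) \left(- \frac{1}{4}\right) 169 = \frac{3}{4} \cdot 169 = \frac{507}{4}$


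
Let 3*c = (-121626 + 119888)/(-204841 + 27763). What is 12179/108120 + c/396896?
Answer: 61562072693/546521948640 ≈ 0.11264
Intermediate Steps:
c = 79/24147 (c = ((-121626 + 119888)/(-204841 + 27763))/3 = (-1738/(-177078))/3 = (-1738*(-1/177078))/3 = (⅓)*(79/8049) = 79/24147 ≈ 0.0032716)
12179/108120 + c/396896 = 12179/108120 + (79/24147)/396896 = 12179*(1/108120) + (79/24147)*(1/396896) = 12179/108120 + 1/121314528 = 61562072693/546521948640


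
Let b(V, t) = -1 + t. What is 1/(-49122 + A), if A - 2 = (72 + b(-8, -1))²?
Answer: -1/44220 ≈ -2.2614e-5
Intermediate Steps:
A = 4902 (A = 2 + (72 + (-1 - 1))² = 2 + (72 - 2)² = 2 + 70² = 2 + 4900 = 4902)
1/(-49122 + A) = 1/(-49122 + 4902) = 1/(-44220) = -1/44220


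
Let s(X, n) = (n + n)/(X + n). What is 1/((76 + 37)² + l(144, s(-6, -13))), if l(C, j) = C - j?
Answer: 19/245321 ≈ 7.7449e-5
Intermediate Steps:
s(X, n) = 2*n/(X + n) (s(X, n) = (2*n)/(X + n) = 2*n/(X + n))
1/((76 + 37)² + l(144, s(-6, -13))) = 1/((76 + 37)² + (144 - 2*(-13)/(-6 - 13))) = 1/(113² + (144 - 2*(-13)/(-19))) = 1/(12769 + (144 - 2*(-13)*(-1)/19)) = 1/(12769 + (144 - 1*26/19)) = 1/(12769 + (144 - 26/19)) = 1/(12769 + 2710/19) = 1/(245321/19) = 19/245321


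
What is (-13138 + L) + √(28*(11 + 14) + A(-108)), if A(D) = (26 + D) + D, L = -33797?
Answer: -46935 + √510 ≈ -46912.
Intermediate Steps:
A(D) = 26 + 2*D
(-13138 + L) + √(28*(11 + 14) + A(-108)) = (-13138 - 33797) + √(28*(11 + 14) + (26 + 2*(-108))) = -46935 + √(28*25 + (26 - 216)) = -46935 + √(700 - 190) = -46935 + √510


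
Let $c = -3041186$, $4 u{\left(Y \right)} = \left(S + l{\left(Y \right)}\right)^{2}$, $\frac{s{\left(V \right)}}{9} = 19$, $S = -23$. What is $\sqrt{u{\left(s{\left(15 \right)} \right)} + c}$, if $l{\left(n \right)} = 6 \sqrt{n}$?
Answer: $\frac{i \sqrt{12158059 + 828 \sqrt{19}}}{2} \approx 1743.7 i$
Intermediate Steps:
$s{\left(V \right)} = 171$ ($s{\left(V \right)} = 9 \cdot 19 = 171$)
$u{\left(Y \right)} = \frac{\left(-23 + 6 \sqrt{Y}\right)^{2}}{4}$
$\sqrt{u{\left(s{\left(15 \right)} \right)} + c} = \sqrt{\frac{\left(-23 + 6 \sqrt{171}\right)^{2}}{4} - 3041186} = \sqrt{\frac{\left(-23 + 6 \cdot 3 \sqrt{19}\right)^{2}}{4} - 3041186} = \sqrt{\frac{\left(-23 + 18 \sqrt{19}\right)^{2}}{4} - 3041186} = \sqrt{-3041186 + \frac{\left(-23 + 18 \sqrt{19}\right)^{2}}{4}}$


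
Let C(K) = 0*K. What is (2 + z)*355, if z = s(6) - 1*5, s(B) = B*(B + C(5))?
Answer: 11715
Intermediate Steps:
C(K) = 0
s(B) = B**2 (s(B) = B*(B + 0) = B*B = B**2)
z = 31 (z = 6**2 - 1*5 = 36 - 5 = 31)
(2 + z)*355 = (2 + 31)*355 = 33*355 = 11715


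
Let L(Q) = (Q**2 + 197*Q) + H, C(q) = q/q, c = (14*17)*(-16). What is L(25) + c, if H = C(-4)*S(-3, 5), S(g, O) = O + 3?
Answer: 1750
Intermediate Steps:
c = -3808 (c = 238*(-16) = -3808)
S(g, O) = 3 + O
C(q) = 1
H = 8 (H = 1*(3 + 5) = 1*8 = 8)
L(Q) = 8 + Q**2 + 197*Q (L(Q) = (Q**2 + 197*Q) + 8 = 8 + Q**2 + 197*Q)
L(25) + c = (8 + 25**2 + 197*25) - 3808 = (8 + 625 + 4925) - 3808 = 5558 - 3808 = 1750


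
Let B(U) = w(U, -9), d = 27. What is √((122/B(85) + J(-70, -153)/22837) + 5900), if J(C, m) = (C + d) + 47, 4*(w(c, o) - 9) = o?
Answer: 2*√62500507087326/205533 ≈ 76.929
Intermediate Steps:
w(c, o) = 9 + o/4
B(U) = 27/4 (B(U) = 9 + (¼)*(-9) = 9 - 9/4 = 27/4)
J(C, m) = 74 + C (J(C, m) = (C + 27) + 47 = (27 + C) + 47 = 74 + C)
√((122/B(85) + J(-70, -153)/22837) + 5900) = √((122/(27/4) + (74 - 70)/22837) + 5900) = √((122*(4/27) + 4*(1/22837)) + 5900) = √((488/27 + 4/22837) + 5900) = √(11144564/616599 + 5900) = √(3649078664/616599) = 2*√62500507087326/205533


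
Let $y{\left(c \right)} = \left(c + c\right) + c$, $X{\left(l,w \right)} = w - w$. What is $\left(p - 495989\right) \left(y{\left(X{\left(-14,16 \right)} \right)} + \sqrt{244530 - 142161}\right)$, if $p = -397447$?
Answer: $- 893436 \sqrt{102369} \approx -2.8586 \cdot 10^{8}$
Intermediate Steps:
$X{\left(l,w \right)} = 0$
$y{\left(c \right)} = 3 c$ ($y{\left(c \right)} = 2 c + c = 3 c$)
$\left(p - 495989\right) \left(y{\left(X{\left(-14,16 \right)} \right)} + \sqrt{244530 - 142161}\right) = \left(-397447 - 495989\right) \left(3 \cdot 0 + \sqrt{244530 - 142161}\right) = - 893436 \left(0 + \sqrt{102369}\right) = - 893436 \sqrt{102369}$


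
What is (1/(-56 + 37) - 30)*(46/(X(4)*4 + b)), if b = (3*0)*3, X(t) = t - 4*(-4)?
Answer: -13133/760 ≈ -17.280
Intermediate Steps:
X(t) = 16 + t (X(t) = t + 16 = 16 + t)
b = 0 (b = 0*3 = 0)
(1/(-56 + 37) - 30)*(46/(X(4)*4 + b)) = (1/(-56 + 37) - 30)*(46/((16 + 4)*4 + 0)) = (1/(-19) - 30)*(46/(20*4 + 0)) = (-1/19 - 30)*(46/(80 + 0)) = -26266/(19*80) = -571/19*23/40 = -13133/760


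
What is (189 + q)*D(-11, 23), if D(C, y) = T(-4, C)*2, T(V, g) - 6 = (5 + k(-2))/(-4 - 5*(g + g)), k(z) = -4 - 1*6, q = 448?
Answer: 401947/53 ≈ 7583.9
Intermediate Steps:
k(z) = -10 (k(z) = -4 - 6 = -10)
T(V, g) = 6 - 5/(-4 - 10*g) (T(V, g) = 6 + (5 - 10)/(-4 - 5*(g + g)) = 6 - 5/(-4 - 10*g))
D(C, y) = (29 + 60*C)/(2 + 5*C) (D(C, y) = ((29 + 60*C)/(2*(2 + 5*C)))*2 = (29 + 60*C)/(2 + 5*C))
(189 + q)*D(-11, 23) = (189 + 448)*((29 + 60*(-11))/(2 + 5*(-11))) = 637*((29 - 660)/(2 - 55)) = 637*(-631/(-53)) = 637*(-1/53*(-631)) = 637*(631/53) = 401947/53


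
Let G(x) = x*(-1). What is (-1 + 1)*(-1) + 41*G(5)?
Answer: -205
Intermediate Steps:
G(x) = -x
(-1 + 1)*(-1) + 41*G(5) = (-1 + 1)*(-1) + 41*(-1*5) = 0*(-1) + 41*(-5) = 0 - 205 = -205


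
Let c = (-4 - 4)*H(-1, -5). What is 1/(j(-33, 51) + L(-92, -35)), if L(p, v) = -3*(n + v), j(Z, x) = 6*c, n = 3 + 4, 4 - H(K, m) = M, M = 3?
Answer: 1/36 ≈ 0.027778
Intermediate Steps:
H(K, m) = 1 (H(K, m) = 4 - 1*3 = 4 - 3 = 1)
c = -8 (c = (-4 - 4)*1 = -8*1 = -8)
n = 7
j(Z, x) = -48 (j(Z, x) = 6*(-8) = -48)
L(p, v) = -21 - 3*v (L(p, v) = -3*(7 + v) = -21 - 3*v)
1/(j(-33, 51) + L(-92, -35)) = 1/(-48 + (-21 - 3*(-35))) = 1/(-48 + (-21 + 105)) = 1/(-48 + 84) = 1/36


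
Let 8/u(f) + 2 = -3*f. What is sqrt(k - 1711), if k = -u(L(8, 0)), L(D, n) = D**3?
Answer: 3*I*sqrt(112423955)/769 ≈ 41.364*I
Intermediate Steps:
u(f) = 8/(-2 - 3*f)
k = 4/769 (k = -(-8)/(2 + 3*8**3) = -(-8)/(2 + 3*512) = -(-8)/(2 + 1536) = -(-8)/1538 = -1*(-4/769) = 4/769 ≈ 0.0052016)
sqrt(k - 1711) = sqrt(4/769 - 1711) = sqrt(-1315755/769) = 3*I*sqrt(112423955)/769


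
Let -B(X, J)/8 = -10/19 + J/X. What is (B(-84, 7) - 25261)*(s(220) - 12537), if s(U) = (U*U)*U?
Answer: -15310801899337/57 ≈ -2.6861e+11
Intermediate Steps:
B(X, J) = 80/19 - 8*J/X (B(X, J) = -8*(-10/19 + J/X) = 80/19 - 8*J/X)
s(U) = U³ (s(U) = U²*U = U³)
(B(-84, 7) - 25261)*(s(220) - 12537) = ((80/19 - 8*7/(-84)) - 25261)*(220³ - 12537) = ((80/19 - 8*7*(-1/84)) - 25261)*(10648000 - 12537) = ((80/19 + ⅔) - 25261)*10635463 = (278/57 - 25261)*10635463 = -1439599/57*10635463 = -15310801899337/57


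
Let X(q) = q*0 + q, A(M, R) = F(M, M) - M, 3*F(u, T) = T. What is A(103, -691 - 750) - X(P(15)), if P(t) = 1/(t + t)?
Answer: -687/10 ≈ -68.700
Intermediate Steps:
F(u, T) = T/3
P(t) = 1/(2*t)
A(M, R) = -2*M/3 (A(M, R) = M/3 - M = -2*M/3)
X(q) = q (X(q) = 0 + q = q)
A(103, -691 - 750) - X(P(15)) = -⅔*103 - 1/(2*15) = -206/3 - 1/(2*15) = -206/3 - 1*1/30 = -206/3 - 1/30 = -687/10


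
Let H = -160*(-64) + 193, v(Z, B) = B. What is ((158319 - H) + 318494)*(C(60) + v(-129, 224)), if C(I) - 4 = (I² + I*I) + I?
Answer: 3492253440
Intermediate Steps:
H = 10433 (H = 10240 + 193 = 10433)
C(I) = 4 + I + 2*I² (C(I) = 4 + ((I² + I*I) + I) = 4 + ((I² + I²) + I) = 4 + (2*I² + I) = 4 + (I + 2*I²) = 4 + I + 2*I²)
((158319 - H) + 318494)*(C(60) + v(-129, 224)) = ((158319 - 1*10433) + 318494)*((4 + 60 + 2*60²) + 224) = ((158319 - 10433) + 318494)*((4 + 60 + 2*3600) + 224) = (147886 + 318494)*((4 + 60 + 7200) + 224) = 466380*(7264 + 224) = 466380*7488 = 3492253440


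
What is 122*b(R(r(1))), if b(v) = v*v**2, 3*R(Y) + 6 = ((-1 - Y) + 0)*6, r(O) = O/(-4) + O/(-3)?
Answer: -299693/108 ≈ -2774.9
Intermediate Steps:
r(O) = -7*O/12 (r(O) = O*(-1/4) + O*(-1/3) = -O/4 - O/3 = -7*O/12)
R(Y) = -4 - 2*Y (R(Y) = -2 + (((-1 - Y) + 0)*6)/3 = -2 + ((-1 - Y)*6)/3 = -2 + (-6 - 6*Y)/3 = -2 + (-2 - 2*Y) = -4 - 2*Y)
b(v) = v**3
122*b(R(r(1))) = 122*(-4 - (-7)/6)**3 = 122*(-4 - 2*(-7/12))**3 = 122*(-4 + 7/6)**3 = 122*(-17/6)**3 = 122*(-4913/216) = -299693/108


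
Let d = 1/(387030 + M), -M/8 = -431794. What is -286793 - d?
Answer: -1101681467927/3841382 ≈ -2.8679e+5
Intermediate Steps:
M = 3454352 (M = -8*(-431794) = 3454352)
d = 1/3841382 (d = 1/(387030 + 3454352) = 1/3841382 ≈ 2.6032e-7)
-286793 - d = -286793 - 1*1/3841382 = -286793 - 1/3841382 = -1101681467927/3841382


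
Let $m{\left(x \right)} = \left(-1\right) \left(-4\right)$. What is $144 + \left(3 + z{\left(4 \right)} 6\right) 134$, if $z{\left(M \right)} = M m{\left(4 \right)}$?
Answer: $13410$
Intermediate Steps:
$m{\left(x \right)} = 4$
$z{\left(M \right)} = 4 M$ ($z{\left(M \right)} = M 4 = 4 M$)
$144 + \left(3 + z{\left(4 \right)} 6\right) 134 = 144 + \left(3 + 4 \cdot 4 \cdot 6\right) 134 = 144 + \left(3 + 16 \cdot 6\right) 134 = 144 + \left(3 + 96\right) 134 = 144 + 99 \cdot 134 = 144 + 13266 = 13410$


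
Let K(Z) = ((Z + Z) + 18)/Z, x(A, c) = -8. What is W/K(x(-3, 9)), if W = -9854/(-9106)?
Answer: -19708/4553 ≈ -4.3286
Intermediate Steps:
W = 4927/4553 (W = -9854*(-1/9106) = 4927/4553 ≈ 1.0821)
K(Z) = (18 + 2*Z)/Z (K(Z) = (2*Z + 18)/Z = (18 + 2*Z)/Z)
W/K(x(-3, 9)) = 4927/(4553*(2 + 18/(-8))) = 4927/(4553*(2 + 18*(-1/8))) = 4927/(4553*(2 - 9/4)) = 4927/(4553*(-1/4)) = (4927/4553)*(-4) = -19708/4553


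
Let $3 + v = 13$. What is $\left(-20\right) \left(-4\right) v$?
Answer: $800$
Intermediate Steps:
$v = 10$ ($v = -3 + 13 = 10$)
$\left(-20\right) \left(-4\right) v = \left(-20\right) \left(-4\right) 10 = 80 \cdot 10 = 800$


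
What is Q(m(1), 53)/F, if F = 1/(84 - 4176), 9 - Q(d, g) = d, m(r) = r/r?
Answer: -32736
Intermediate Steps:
m(r) = 1
Q(d, g) = 9 - d
F = -1/4092 (F = 1/(-4092) = -1/4092 ≈ -0.00024438)
Q(m(1), 53)/F = (9 - 1*1)/(-1/4092) = (9 - 1)*(-4092) = 8*(-4092) = -32736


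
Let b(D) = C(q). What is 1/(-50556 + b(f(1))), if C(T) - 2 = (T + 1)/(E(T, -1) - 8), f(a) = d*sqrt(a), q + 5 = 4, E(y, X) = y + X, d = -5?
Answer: -1/50554 ≈ -1.9781e-5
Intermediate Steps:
E(y, X) = X + y
q = -1 (q = -5 + 4 = -1)
f(a) = -5*sqrt(a)
C(T) = 2 + (1 + T)/(-9 + T) (C(T) = 2 + (T + 1)/((-1 + T) - 8) = 2 + (1 + T)/(-9 + T))
b(D) = 2 (b(D) = (-17 + 3*(-1))/(-9 - 1) = (-17 - 3)/(-10) = -1/10*(-20) = 2)
1/(-50556 + b(f(1))) = 1/(-50556 + 2) = 1/(-50554) = -1/50554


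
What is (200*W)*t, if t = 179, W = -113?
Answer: -4045400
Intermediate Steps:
(200*W)*t = (200*(-113))*179 = -22600*179 = -4045400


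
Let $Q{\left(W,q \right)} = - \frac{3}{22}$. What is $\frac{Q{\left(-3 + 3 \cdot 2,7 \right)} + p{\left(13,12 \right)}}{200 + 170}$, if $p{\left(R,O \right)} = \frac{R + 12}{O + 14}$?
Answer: $\frac{59}{26455} \approx 0.0022302$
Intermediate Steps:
$Q{\left(W,q \right)} = - \frac{3}{22}$ ($Q{\left(W,q \right)} = \left(-3\right) \frac{1}{22} = - \frac{3}{22}$)
$p{\left(R,O \right)} = \frac{12 + R}{14 + O}$
$\frac{Q{\left(-3 + 3 \cdot 2,7 \right)} + p{\left(13,12 \right)}}{200 + 170} = \frac{- \frac{3}{22} + \frac{12 + 13}{14 + 12}}{200 + 170} = \frac{- \frac{3}{22} + \frac{1}{26} \cdot 25}{370} = \left(- \frac{3}{22} + \frac{1}{26} \cdot 25\right) \frac{1}{370} = \left(- \frac{3}{22} + \frac{25}{26}\right) \frac{1}{370} = \frac{118}{143} \cdot \frac{1}{370} = \frac{59}{26455}$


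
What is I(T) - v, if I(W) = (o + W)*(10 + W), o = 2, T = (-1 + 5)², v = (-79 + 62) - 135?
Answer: 620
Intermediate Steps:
v = -152 (v = -17 - 135 = -152)
T = 16 (T = 4² = 16)
I(W) = (2 + W)*(10 + W)
I(T) - v = (20 + 16² + 12*16) - 1*(-152) = (20 + 256 + 192) + 152 = 468 + 152 = 620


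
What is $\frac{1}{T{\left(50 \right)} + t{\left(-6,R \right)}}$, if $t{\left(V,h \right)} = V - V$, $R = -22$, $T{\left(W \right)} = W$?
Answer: $\frac{1}{50} \approx 0.02$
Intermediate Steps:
$t{\left(V,h \right)} = 0$
$\frac{1}{T{\left(50 \right)} + t{\left(-6,R \right)}} = \frac{1}{50 + 0} = \frac{1}{50}$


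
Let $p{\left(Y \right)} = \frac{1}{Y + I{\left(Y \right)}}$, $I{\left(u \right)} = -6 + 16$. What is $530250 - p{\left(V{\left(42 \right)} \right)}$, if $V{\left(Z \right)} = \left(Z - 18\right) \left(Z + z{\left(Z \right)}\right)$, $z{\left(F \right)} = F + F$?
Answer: $\frac{1608778499}{3034} \approx 5.3025 \cdot 10^{5}$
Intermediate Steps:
$I{\left(u \right)} = 10$
$z{\left(F \right)} = 2 F$
$V{\left(Z \right)} = 3 Z \left(-18 + Z\right)$ ($V{\left(Z \right)} = \left(Z - 18\right) \left(Z + 2 Z\right) = \left(-18 + Z\right) 3 Z = 3 Z \left(-18 + Z\right)$)
$p{\left(Y \right)} = \frac{1}{10 + Y}$ ($p{\left(Y \right)} = \frac{1}{Y + 10} = \frac{1}{10 + Y}$)
$530250 - p{\left(V{\left(42 \right)} \right)} = 530250 - \frac{1}{10 + 3 \cdot 42 \left(-18 + 42\right)} = 530250 - \frac{1}{10 + 3 \cdot 42 \cdot 24} = 530250 - \frac{1}{10 + 3024} = 530250 - \frac{1}{3034} = \frac{1608778499}{3034}$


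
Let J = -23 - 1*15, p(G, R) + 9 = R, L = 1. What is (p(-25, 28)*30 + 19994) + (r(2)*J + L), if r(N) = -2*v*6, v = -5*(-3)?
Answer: 27405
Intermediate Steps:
v = 15
p(G, R) = -9 + R
r(N) = -180 (r(N) = -2*15*6 = -30*6 = -180)
J = -38 (J = -23 - 15 = -38)
(p(-25, 28)*30 + 19994) + (r(2)*J + L) = ((-9 + 28)*30 + 19994) + (-180*(-38) + 1) = (19*30 + 19994) + (6840 + 1) = (570 + 19994) + 6841 = 20564 + 6841 = 27405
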